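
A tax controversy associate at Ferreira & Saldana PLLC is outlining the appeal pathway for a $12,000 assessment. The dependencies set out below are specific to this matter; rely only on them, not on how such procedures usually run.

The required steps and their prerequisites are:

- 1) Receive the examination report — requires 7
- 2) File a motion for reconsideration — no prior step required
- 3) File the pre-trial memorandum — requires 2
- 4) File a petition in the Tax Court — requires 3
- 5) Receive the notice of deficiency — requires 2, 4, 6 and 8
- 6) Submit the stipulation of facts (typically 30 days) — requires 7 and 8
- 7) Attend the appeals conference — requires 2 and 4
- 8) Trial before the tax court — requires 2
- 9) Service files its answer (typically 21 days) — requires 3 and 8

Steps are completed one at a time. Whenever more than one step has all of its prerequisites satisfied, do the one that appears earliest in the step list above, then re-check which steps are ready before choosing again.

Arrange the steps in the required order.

2 is the only step with nothing outstanding, so it goes first.
Now 3 and 8 have their prerequisites met. 3 is listed earlier, so 3 next.
4 now also ready, so the ready set is {4, 8}; 4 is listed earlier → 4.
7 now also ready, so the ready set is {7, 8}; 7 is listed earlier → 7.
1 now also ready, so the ready set is {1, 8}; 1 is listed earlier → 1.
8 needed 2, now all done → 8.
Ready: 6 and 9. 6 is listed earlier → 6.
5 and 9 are both available; 5 is listed earlier → 5.
Next only 9 has its prerequisites met → 9.

2 → 3 → 4 → 7 → 1 → 8 → 6 → 5 → 9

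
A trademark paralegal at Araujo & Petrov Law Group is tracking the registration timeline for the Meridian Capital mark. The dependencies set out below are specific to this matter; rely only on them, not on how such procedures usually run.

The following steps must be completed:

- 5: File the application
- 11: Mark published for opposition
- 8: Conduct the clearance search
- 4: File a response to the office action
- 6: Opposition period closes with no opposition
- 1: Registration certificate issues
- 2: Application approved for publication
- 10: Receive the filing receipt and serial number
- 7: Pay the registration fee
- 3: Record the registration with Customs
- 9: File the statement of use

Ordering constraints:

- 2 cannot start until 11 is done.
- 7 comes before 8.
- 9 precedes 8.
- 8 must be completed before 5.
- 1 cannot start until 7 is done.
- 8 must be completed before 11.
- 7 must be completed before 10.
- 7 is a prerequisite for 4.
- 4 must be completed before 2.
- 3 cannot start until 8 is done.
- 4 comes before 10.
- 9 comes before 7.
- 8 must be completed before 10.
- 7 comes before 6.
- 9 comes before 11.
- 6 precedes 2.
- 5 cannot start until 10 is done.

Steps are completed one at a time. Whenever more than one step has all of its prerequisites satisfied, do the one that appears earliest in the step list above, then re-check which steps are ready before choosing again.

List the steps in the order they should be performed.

9, 7, 8, 11, 4, 6, 1, 2, 10, 5, 3

9 has no prerequisites → 9 first.
7 needed 9, now all done → 7.
Now 8, 4, 6 and 1 have their prerequisites met. 8 is listed earlier, so 8 next.
11 and 3 now also ready, so the ready set is {11, 4, 6, 1, 3}; 11 is listed earlier → 11.
4, 6, 1 and 3 are all available; 4 is listed earlier → 4.
10 now also ready, so the ready set is {6, 1, 10, 3}; 6 is listed earlier → 6.
2 now also ready, so the ready set is {1, 2, 10, 3}; 1 is listed earlier → 1.
Now 2, 10 and 3 have their prerequisites met. 2 is listed earlier, so 2 next.
Ready: 10 and 3. 10 is listed earlier → 10.
5 now also ready, so the ready set is {5, 3}; 5 is listed earlier → 5.
That leaves 3 as the only ready step → 3.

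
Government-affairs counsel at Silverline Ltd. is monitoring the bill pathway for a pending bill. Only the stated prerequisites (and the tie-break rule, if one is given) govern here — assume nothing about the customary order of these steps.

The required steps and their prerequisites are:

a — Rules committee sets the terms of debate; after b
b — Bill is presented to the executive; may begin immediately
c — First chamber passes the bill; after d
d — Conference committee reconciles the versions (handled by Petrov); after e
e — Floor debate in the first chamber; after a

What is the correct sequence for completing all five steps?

b has no prerequisites → b first.
a needed b, now all done → a.
That leaves e as the only ready step → e.
d needed e, now all done → d.
c needed d, now all done → c.

b, a, e, d, c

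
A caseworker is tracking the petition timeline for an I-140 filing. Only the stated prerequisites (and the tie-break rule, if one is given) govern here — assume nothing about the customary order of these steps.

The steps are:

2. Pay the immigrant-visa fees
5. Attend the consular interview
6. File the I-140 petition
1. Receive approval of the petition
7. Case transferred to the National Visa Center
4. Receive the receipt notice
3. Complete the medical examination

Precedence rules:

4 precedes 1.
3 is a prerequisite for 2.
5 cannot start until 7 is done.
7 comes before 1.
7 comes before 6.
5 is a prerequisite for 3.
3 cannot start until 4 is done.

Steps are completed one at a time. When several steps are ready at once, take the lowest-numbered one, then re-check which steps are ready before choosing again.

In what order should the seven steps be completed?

4 and 7 have no prerequisites; 4 has the earlier label, so 4 is first.
7 is the only step now ready → 7.
Ready: 1, 5 and 6. 1 has the earlier label → 1.
Now 5 and 6 have their prerequisites met. 5 has the earlier label, so 5 next.
3 now also ready, so the ready set is {3, 6}; 3 has the earlier label → 3.
2 now also ready, so the ready set is {2, 6}; 2 has the earlier label → 2.
6 needed 7, now all done → 6.

4 → 7 → 1 → 5 → 3 → 2 → 6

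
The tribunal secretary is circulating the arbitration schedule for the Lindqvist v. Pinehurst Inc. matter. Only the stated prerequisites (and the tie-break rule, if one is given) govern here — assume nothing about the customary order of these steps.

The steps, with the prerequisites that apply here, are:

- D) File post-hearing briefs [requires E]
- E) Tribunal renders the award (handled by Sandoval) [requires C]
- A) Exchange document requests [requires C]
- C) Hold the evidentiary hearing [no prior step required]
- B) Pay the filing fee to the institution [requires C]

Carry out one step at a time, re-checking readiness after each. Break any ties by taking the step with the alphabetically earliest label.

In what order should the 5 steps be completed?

C, A, B, E, D

C has no prerequisites → C first.
Now A, B and E have their prerequisites met. A has the earlier label, so A next.
B and E are both available; B has the earlier label → B.
E needed C, now all done → E.
D is the only step now ready → D.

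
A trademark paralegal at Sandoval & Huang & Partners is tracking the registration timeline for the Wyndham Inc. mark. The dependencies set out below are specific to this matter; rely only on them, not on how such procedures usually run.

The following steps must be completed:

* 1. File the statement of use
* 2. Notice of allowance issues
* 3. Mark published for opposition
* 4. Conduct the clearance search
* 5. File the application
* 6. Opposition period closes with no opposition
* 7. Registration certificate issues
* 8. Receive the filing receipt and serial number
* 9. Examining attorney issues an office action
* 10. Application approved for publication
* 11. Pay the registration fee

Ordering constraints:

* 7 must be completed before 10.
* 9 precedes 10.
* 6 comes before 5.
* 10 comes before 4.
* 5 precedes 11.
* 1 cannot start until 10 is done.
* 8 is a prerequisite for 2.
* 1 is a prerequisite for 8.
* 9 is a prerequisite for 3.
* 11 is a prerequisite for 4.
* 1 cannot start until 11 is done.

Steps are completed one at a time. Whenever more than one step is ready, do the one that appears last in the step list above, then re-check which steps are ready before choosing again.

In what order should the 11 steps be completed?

9 7 10 6 5 11 4 3 1 8 2

9, 7 and 6 have no prerequisites; 9 is listed later, so 9 is first.
3 now also ready, so the ready set is {7, 6, 3}; 7 is listed later → 7.
10 now also ready, so the ready set is {10, 6, 3}; 10 is listed later → 10.
6 and 3 are both available; 6 is listed later → 6.
5 now also ready, so the ready set is {5, 3}; 5 is listed later → 5.
11 now also ready, so the ready set is {11, 3}; 11 is listed later → 11.
4 and 1 now also ready, so the ready set is {4, 3, 1}; 4 is listed later → 4.
Now 3 and 1 have their prerequisites met. 3 is listed later, so 3 next.
1 is the only step now ready → 1.
8 is the only step now ready → 8.
That leaves 2 as the only ready step → 2.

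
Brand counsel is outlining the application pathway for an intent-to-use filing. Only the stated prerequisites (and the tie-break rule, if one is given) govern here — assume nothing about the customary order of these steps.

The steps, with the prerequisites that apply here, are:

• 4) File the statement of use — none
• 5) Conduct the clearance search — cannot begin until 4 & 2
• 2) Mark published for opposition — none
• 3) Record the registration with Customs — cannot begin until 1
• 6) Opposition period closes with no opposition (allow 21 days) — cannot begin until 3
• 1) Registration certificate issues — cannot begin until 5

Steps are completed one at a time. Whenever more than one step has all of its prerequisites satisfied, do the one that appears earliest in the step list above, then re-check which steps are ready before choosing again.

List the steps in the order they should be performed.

4 → 2 → 5 → 1 → 3 → 6

Nothing is required for 4 and 2. 4 is listed earlier → 4 first.
2 is the only step now ready → 2.
5 needed 4 and 2, now all done → 5.
1 needed 5, now all done → 1.
Next only 3 has its prerequisites met → 3.
6 is the only step now ready → 6.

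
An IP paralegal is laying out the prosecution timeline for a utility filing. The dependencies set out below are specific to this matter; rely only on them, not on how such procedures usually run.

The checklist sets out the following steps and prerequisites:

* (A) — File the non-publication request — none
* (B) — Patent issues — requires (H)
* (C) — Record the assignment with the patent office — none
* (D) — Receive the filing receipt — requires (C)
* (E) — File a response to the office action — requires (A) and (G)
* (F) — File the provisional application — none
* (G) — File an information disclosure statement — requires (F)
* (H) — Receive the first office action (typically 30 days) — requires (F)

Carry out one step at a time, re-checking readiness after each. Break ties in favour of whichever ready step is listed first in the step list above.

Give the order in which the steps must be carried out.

Nothing is required for (A), (C) and (F). (A) is listed earlier → (A) first.
Now (C) and (F) have their prerequisites met. (C) is listed earlier, so (C) next.
(D) now also ready, so the ready set is {(D), (F)}; (D) is listed earlier → (D).
(F) is the only step now ready → (F).
(G) and (H) are both available; (G) is listed earlier → (G).
(E) now also ready, so the ready set is {(E), (H)}; (E) is listed earlier → (E).
That leaves (H) as the only ready step → (H).
Next only (B) has its prerequisites met → (B).

(A) → (C) → (D) → (F) → (G) → (E) → (H) → (B)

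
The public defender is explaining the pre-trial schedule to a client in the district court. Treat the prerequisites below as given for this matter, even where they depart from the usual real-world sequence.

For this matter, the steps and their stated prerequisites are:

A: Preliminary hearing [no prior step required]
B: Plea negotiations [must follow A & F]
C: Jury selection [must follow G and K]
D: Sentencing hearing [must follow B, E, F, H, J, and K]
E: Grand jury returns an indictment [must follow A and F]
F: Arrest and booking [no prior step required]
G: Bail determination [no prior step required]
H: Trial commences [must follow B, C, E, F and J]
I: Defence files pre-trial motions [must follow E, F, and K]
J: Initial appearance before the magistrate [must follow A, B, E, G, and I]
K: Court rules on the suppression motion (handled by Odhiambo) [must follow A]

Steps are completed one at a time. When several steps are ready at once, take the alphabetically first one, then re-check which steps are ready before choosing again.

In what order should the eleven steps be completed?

A, F, B, E, G, K, C, I, J, H, D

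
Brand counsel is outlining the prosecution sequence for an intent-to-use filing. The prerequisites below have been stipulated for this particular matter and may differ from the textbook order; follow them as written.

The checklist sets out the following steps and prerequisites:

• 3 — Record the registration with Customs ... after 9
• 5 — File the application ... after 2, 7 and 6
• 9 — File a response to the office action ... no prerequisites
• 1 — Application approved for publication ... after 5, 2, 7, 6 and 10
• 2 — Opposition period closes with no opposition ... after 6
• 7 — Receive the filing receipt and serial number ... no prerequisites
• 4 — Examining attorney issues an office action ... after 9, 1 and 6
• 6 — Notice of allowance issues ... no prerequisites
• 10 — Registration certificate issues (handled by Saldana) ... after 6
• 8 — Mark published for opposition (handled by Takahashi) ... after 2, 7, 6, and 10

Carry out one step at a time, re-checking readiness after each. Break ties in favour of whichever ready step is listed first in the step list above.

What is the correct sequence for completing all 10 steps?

9, 7 and 6 have no prerequisites; 9 is listed earlier, so 9 is first.
3 now also ready, so the ready set is {3, 7, 6}; 3 is listed earlier → 3.
Ready: 7 and 6. 7 is listed earlier → 7.
Next only 6 has its prerequisites met → 6.
2 and 10 are both available; 2 is listed earlier → 2.
Ready: 5 and 10. 5 is listed earlier → 5.
10 needed 6, now all done → 10.
1 and 8 are both available; 1 is listed earlier → 1.
4 now also ready, so the ready set is {4, 8}; 4 is listed earlier → 4.
That leaves 8 as the only ready step → 8.

9, 3, 7, 6, 2, 5, 10, 1, 4, 8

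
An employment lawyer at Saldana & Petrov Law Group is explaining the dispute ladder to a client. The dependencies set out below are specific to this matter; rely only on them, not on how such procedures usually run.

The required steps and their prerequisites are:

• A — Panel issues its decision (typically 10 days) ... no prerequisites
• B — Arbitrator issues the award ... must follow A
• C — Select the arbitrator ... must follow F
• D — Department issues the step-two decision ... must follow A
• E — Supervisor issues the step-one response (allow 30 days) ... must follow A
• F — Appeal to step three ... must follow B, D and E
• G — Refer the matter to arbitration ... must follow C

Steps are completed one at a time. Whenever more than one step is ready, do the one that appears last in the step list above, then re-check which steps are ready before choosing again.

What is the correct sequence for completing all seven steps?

A is the only step with nothing outstanding, so it goes first.
E, D and B are all available; E is listed later → E.
Now D and B have their prerequisites met. D is listed later, so D next.
B needed A, now all done → B.
F needed E, D and B, now all done → F.
C needed F, now all done → C.
Next only G has its prerequisites met → G.

A, E, D, B, F, C, G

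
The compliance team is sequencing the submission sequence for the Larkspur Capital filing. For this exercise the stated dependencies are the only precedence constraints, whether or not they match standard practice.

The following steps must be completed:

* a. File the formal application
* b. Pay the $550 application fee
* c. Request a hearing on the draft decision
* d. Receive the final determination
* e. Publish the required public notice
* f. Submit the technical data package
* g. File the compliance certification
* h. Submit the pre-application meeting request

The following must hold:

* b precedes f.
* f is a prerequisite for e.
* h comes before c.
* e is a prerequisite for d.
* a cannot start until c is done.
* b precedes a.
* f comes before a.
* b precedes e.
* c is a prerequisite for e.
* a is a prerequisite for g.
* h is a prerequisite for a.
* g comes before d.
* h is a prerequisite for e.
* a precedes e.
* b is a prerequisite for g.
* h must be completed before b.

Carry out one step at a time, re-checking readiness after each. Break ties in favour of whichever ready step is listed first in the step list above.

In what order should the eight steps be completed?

h has no prerequisites → h first.
b and c are both available; b is listed earlier → b.
Now c and f have their prerequisites met. c is listed earlier, so c next.
f needed b, now all done → f.
a needed b, c, f and h, now all done → a.
Ready: e and g. e is listed earlier → e.
g needed a and b, now all done → g.
Next only d has its prerequisites met → d.

h, b, c, f, a, e, g, d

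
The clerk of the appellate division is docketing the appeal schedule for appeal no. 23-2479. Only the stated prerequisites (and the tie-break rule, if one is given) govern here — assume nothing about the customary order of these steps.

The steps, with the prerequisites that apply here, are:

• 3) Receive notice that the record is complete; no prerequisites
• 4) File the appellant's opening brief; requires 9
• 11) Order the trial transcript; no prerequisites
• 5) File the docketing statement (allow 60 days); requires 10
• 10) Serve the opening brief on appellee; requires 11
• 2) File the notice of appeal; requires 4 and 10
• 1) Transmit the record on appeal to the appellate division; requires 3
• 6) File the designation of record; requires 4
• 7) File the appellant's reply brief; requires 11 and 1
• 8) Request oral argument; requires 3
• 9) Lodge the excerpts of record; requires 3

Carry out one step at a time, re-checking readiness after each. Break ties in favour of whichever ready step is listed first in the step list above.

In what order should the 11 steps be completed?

3 and 11 have no prerequisites; 3 is listed earlier, so 3 is first.
Ready: 11, 1, 8 and 9. 11 is listed earlier → 11.
10 now also ready, so the ready set is {10, 1, 8, 9}; 10 is listed earlier → 10.
5, 1, 8 and 9 are all available; 5 is listed earlier → 5.
Now 1, 8 and 9 have their prerequisites met. 1 is listed earlier, so 1 next.
Now 7, 8 and 9 have their prerequisites met. 7 is listed earlier, so 7 next.
Ready: 8 and 9. 8 is listed earlier → 8.
9 is the only step now ready → 9.
Next only 4 has its prerequisites met → 4.
Ready: 2 and 6. 2 is listed earlier → 2.
Next only 6 has its prerequisites met → 6.

3 → 11 → 10 → 5 → 1 → 7 → 8 → 9 → 4 → 2 → 6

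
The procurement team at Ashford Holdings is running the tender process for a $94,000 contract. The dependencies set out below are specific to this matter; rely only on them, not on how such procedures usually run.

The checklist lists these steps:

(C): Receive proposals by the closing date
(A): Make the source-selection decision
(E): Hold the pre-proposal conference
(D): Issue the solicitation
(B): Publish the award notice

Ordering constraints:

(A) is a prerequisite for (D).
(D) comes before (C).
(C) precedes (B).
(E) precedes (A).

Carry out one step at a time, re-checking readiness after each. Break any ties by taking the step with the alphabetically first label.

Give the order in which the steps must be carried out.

(E), (A), (D), (C), (B)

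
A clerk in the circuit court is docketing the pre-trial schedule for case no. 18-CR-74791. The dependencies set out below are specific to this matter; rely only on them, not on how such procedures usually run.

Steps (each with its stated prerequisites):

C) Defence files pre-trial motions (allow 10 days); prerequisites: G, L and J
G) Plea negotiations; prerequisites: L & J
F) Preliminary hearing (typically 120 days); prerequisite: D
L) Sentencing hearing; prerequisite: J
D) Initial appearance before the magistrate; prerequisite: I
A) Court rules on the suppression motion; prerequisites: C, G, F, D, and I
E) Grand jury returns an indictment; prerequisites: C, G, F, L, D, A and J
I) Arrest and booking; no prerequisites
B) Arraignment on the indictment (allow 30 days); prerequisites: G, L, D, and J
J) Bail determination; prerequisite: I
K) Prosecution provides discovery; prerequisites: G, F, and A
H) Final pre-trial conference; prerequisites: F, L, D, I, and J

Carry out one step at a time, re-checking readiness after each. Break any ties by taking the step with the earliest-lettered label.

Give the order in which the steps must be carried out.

I has no prerequisites → I first.
Ready: D and J. D has the earlier label → D.
F now also ready, so the ready set is {F, J}; F has the earlier label → F.
J needed I, now all done → J.
L needed J, now all done → L.
Ready: G and H. G has the earlier label → G.
B and C now also ready, so the ready set is {B, C, H}; B has the earlier label → B.
Ready: C and H. C has the earlier label → C.
Now A and H have their prerequisites met. A has the earlier label, so A next.
E and K now also ready, so the ready set is {E, H, K}; E has the earlier label → E.
Ready: H and K. H has the earlier label → H.
K is the only step now ready → K.

I, D, F, J, L, G, B, C, A, E, H, K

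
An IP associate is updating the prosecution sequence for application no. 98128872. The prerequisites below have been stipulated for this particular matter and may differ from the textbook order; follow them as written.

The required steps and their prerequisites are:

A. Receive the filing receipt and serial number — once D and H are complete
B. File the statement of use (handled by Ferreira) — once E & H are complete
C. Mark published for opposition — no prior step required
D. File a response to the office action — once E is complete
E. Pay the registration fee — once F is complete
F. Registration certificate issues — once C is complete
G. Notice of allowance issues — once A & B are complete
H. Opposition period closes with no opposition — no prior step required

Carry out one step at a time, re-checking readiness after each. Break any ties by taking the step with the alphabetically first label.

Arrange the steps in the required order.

C F E D H A B G

C and H have no prerequisites; C has the earlier label, so C is first.
F now also ready, so the ready set is {F, H}; F has the earlier label → F.
E now also ready, so the ready set is {E, H}; E has the earlier label → E.
Ready: D and H. D has the earlier label → D.
Next only H has its prerequisites met → H.
Now A and B have their prerequisites met. A has the earlier label, so A next.
B needed E and H, now all done → B.
G needed A and B, now all done → G.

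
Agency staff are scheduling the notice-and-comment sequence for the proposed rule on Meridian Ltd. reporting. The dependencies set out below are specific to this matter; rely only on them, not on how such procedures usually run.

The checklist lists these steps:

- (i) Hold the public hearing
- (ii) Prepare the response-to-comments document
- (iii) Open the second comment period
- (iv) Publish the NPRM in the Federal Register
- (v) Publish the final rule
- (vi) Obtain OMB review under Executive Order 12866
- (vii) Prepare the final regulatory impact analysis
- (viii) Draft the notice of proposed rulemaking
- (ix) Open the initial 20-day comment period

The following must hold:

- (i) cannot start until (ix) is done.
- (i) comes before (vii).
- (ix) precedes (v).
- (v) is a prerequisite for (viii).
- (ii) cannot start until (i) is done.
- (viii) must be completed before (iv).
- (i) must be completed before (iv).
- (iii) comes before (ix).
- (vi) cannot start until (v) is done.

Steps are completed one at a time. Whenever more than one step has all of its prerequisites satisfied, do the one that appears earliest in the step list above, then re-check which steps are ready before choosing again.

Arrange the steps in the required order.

(iii) → (ix) → (i) → (ii) → (v) → (vi) → (vii) → (viii) → (iv)

(iii) is the only step with nothing outstanding, so it goes first.
Next only (ix) has its prerequisites met → (ix).
Now (i) and (v) have their prerequisites met. (i) is listed earlier, so (i) next.
(ii) and (vii) now also ready, so the ready set is {(ii), (v), (vii)}; (ii) is listed earlier → (ii).
(v) and (vii) are both available; (v) is listed earlier → (v).
(vi) and (viii) now also ready, so the ready set is {(vi), (vii), (viii)}; (vi) is listed earlier → (vi).
Ready: (vii) and (viii). (vii) is listed earlier → (vii).
(viii) needed (v), now all done → (viii).
(iv) needed (i) and (viii), now all done → (iv).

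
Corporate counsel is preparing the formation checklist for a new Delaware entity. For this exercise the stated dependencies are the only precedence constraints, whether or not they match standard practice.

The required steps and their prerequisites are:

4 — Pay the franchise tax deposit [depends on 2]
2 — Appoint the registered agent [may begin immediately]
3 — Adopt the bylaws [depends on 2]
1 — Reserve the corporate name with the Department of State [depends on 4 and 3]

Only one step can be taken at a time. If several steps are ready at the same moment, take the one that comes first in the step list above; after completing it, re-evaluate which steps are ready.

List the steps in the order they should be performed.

2 has no prerequisites → 2 first.
Ready: 4 and 3. 4 is listed earlier → 4.
That leaves 3 as the only ready step → 3.
That leaves 1 as the only ready step → 1.

2, 4, 3, 1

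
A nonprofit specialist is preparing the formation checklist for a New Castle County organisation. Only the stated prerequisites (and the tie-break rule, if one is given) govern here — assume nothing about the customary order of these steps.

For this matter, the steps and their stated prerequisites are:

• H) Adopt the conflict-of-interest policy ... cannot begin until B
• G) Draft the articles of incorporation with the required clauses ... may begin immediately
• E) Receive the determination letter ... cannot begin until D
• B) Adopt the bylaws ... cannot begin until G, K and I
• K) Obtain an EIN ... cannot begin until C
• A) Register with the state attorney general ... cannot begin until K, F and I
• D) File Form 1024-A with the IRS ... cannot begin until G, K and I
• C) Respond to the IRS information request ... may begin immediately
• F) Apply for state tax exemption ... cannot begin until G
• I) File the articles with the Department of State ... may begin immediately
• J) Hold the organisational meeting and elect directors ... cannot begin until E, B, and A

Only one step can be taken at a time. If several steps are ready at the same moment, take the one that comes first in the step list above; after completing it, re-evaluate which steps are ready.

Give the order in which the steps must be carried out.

G, C, K, F, I, B, H, A, D, E, J

G, C and I have no prerequisites; G is listed earlier, so G is first.
F now also ready, so the ready set is {C, F, I}; C is listed earlier → C.
Ready: K, F and I. K is listed earlier → K.
Ready: F and I. F is listed earlier → F.
I is the only step now ready → I.
B, A and D are all available; B is listed earlier → B.
H, A and D are all available; H is listed earlier → H.
Now A and D have their prerequisites met. A is listed earlier, so A next.
D is the only step now ready → D.
E needed D, now all done → E.
J is the only step now ready → J.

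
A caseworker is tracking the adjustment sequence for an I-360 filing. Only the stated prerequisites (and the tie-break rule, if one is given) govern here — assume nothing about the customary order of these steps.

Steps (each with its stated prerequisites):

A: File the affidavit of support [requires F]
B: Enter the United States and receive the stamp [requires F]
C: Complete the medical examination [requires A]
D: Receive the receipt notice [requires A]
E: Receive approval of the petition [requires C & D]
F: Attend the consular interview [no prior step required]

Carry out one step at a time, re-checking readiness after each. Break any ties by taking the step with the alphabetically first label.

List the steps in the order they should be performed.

F has no prerequisites → F first.
A and B are both available; A has the earlier label → A.
Ready: B, C and D. B has the earlier label → B.
C and D are both available; C has the earlier label → C.
That leaves D as the only ready step → D.
E needed C and D, now all done → E.

F → A → B → C → D → E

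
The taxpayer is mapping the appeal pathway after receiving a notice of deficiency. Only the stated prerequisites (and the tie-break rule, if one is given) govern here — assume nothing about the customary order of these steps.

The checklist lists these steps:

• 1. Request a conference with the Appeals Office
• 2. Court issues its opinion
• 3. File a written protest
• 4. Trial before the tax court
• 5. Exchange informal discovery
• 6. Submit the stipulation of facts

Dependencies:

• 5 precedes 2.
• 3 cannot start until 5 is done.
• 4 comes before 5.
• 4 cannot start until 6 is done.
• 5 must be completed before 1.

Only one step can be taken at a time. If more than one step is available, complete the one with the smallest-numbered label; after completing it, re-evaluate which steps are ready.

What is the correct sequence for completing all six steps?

6 has no prerequisites → 6 first.
4 is the only step now ready → 4.
5 is the only step now ready → 5.
1, 2 and 3 are all available; 1 has the earlier label → 1.
Now 2 and 3 have their prerequisites met. 2 has the earlier label, so 2 next.
3 needed 5, now all done → 3.

6, 4, 5, 1, 2, 3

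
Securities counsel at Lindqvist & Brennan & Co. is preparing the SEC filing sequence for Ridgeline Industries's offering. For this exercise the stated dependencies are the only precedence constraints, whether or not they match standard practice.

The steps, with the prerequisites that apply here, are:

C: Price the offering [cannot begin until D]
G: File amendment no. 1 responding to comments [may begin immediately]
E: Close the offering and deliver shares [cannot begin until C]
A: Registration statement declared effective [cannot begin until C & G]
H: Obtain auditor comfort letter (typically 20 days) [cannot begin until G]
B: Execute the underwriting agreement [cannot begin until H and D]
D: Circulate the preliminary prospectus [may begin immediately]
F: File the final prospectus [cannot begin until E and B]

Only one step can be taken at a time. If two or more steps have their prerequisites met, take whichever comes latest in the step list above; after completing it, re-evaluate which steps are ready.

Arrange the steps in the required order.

Nothing is required for D and G. D is listed later → D first.
C now also ready, so the ready set is {G, C}; G is listed later → G.
H now also ready, so the ready set is {H, C}; H is listed later → H.
B and C are both available; B is listed later → B.
C is the only step now ready → C.
A and E are both available; A is listed later → A.
E needed C, now all done → E.
That leaves F as the only ready step → F.

D G H B C A E F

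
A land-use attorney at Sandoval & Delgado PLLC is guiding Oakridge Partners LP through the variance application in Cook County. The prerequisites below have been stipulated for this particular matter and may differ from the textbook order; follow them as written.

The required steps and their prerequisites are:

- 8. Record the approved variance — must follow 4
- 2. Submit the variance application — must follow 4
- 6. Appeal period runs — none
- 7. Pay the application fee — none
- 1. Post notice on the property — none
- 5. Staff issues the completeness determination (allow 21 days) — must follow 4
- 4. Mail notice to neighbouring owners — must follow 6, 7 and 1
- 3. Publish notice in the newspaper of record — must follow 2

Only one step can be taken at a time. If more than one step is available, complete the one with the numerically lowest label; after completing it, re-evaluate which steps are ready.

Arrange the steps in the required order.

Nothing is required for 1, 6 and 7. 1 has the earlier label → 1 first.
6 and 7 are both available; 6 has the earlier label → 6.
7 is the only step now ready → 7.
4 needed 1, 6 and 7, now all done → 4.
Ready: 2, 5 and 8. 2 has the earlier label → 2.
3 now also ready, so the ready set is {3, 5, 8}; 3 has the earlier label → 3.
Now 5 and 8 have their prerequisites met. 5 has the earlier label, so 5 next.
That leaves 8 as the only ready step → 8.

1 → 6 → 7 → 4 → 2 → 3 → 5 → 8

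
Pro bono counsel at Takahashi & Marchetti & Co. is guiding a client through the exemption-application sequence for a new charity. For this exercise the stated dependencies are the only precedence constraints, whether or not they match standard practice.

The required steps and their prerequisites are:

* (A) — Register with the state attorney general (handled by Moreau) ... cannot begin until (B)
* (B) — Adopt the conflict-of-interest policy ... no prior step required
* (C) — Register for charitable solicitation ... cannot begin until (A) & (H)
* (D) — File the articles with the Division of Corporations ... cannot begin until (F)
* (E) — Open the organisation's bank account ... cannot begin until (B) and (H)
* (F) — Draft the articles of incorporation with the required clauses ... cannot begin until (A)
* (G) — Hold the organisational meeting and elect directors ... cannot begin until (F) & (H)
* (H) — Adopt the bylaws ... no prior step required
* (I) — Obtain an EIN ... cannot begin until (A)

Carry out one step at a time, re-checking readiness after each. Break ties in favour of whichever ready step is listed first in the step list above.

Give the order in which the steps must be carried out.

Nothing is required for (B) and (H). (B) is listed earlier → (B) first.
(A) now also ready, so the ready set is {(A), (H)}; (A) is listed earlier → (A).
(F) and (I) now also ready, so the ready set is {(F), (H), (I)}; (F) is listed earlier → (F).
(D) now also ready, so the ready set is {(D), (H), (I)}; (D) is listed earlier → (D).
Now (H) and (I) have their prerequisites met. (H) is listed earlier, so (H) next.
(C), (E) and (G) now also ready, so the ready set is {(C), (E), (G), (I)}; (C) is listed earlier → (C).
Ready: (E), (G) and (I). (E) is listed earlier → (E).
Ready: (G) and (I). (G) is listed earlier → (G).
Next only (I) has its prerequisites met → (I).

(B) (A) (F) (D) (H) (C) (E) (G) (I)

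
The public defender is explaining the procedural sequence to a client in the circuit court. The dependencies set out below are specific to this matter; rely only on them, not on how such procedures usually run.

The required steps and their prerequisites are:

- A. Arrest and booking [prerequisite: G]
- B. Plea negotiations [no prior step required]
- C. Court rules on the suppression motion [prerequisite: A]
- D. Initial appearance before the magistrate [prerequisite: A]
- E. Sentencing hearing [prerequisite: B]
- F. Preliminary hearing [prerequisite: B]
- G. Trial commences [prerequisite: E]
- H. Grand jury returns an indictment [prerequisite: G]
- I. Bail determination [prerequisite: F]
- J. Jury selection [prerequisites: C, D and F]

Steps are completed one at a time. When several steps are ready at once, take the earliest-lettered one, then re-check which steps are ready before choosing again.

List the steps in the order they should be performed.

B is the only step with nothing outstanding, so it goes first.
Now E and F have their prerequisites met. E has the earlier label, so E next.
F and G are both available; F has the earlier label → F.
I now also ready, so the ready set is {G, I}; G has the earlier label → G.
Ready: A, H and I. A has the earlier label → A.
C and D now also ready, so the ready set is {C, D, H, I}; C has the earlier label → C.
Now D, H and I have their prerequisites met. D has the earlier label, so D next.
Ready: H, I and J. H has the earlier label → H.
Now I and J have their prerequisites met. I has the earlier label, so I next.
That leaves J as the only ready step → J.

B, E, F, G, A, C, D, H, I, J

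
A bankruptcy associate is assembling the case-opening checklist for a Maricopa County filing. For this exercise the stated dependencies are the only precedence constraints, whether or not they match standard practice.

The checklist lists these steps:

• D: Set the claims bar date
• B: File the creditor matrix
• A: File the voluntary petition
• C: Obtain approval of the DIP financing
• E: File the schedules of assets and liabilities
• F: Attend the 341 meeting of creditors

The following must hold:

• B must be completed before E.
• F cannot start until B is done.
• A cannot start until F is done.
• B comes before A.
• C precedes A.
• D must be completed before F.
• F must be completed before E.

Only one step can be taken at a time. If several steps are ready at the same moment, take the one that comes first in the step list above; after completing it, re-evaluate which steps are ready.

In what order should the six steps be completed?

Nothing is required for D, B and C. D is listed earlier → D first.
Ready: B and C. B is listed earlier → B.
F now also ready, so the ready set is {C, F}; C is listed earlier → C.
Next only F has its prerequisites met → F.
Now A and E have their prerequisites met. A is listed earlier, so A next.
E needed B and F, now all done → E.

D, B, C, F, A, E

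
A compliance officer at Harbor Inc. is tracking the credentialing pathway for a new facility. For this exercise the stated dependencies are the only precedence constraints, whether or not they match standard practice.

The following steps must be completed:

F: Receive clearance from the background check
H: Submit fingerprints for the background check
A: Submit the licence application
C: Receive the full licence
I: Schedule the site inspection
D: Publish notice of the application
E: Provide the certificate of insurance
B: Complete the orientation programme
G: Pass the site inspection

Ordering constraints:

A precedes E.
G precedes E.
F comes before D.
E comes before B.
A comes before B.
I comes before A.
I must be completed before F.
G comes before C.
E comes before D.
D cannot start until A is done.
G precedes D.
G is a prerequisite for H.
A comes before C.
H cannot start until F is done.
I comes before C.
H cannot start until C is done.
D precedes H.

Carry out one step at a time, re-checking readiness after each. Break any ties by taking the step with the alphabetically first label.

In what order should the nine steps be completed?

G, I, A, C, E, B, F, D, H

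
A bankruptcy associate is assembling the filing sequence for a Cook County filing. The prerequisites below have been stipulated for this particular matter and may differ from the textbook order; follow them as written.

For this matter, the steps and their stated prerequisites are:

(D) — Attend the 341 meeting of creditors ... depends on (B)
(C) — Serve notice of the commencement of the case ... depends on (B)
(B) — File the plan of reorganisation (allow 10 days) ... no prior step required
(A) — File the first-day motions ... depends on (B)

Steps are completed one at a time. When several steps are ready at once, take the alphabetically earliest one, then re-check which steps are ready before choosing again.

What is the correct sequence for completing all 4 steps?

(B) → (A) → (C) → (D)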